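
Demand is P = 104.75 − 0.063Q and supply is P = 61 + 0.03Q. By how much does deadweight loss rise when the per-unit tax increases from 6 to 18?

Competitive equilibrium: 104.75 − 0.063Q = 61 + 0.03Q → Q* = 470.4301, P* = 75.1129.
For a per-unit tax t: ΔQ = t/0.093, so DWL = ½·t·(t/0.093) = t²/0.186.
At t = 6: DWL = 193.548. At t = 18: DWL = 1741.935.
Increase = 1741.935 − 193.548 = 1548.39.

1548.39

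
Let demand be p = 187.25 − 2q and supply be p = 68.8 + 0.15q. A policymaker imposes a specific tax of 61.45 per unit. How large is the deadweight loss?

878.16

Competitive equilibrium: 187.25 − 2q = 68.8 + 0.15q → q* = 55.093, p* = 77.064.
With the tax, the buyer price exceeds the seller price by 61.45: (187.25 − 2q) − (68.8 + 0.15q) = 61.45 → q' = 26.5116.
Δq = 55.093 − 26.5116 = 28.5814; the wedge equals the tax, 61.45.
The triangle = ½ × 28.5814 × 61.45 = 878.16.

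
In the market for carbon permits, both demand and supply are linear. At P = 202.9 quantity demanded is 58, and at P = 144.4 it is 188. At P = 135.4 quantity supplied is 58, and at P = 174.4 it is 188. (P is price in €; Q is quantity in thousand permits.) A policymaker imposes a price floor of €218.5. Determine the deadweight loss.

€5828.17 thousand

Demand slope = (144.4 − 202.9)/(188 − 58) = −0.45, so P = 229 − 0.45Q.
Supply slope = (174.4 − 135.4)/(188 − 58) = 0.3, so P = 118 + 0.3Q.
Competitive equilibrium: 229 − 0.45Q = 118 + 0.3Q → Q* = 148, P* = 162.4.
At the floor P = 218.5, quantity demanded = (229 − 218.5)/0.45 = 23.3333.
Sellers' marginal cost at Q' = 23.3333: 118 + 0.3·23.3333 = 125.
ΔQ = 148 − 23.3333 = 124.6667; wedge = 218.5 − 125 = 93.5.
The triangle = ½ × 124.6667 × 93.5 = €5828.17 thousand.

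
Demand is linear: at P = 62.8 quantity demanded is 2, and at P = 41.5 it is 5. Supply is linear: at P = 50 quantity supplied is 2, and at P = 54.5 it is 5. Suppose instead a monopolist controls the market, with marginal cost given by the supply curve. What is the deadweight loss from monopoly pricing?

10.70

Demand slope = (41.5 − 62.8)/(5 − 2) = −7.1, so P = 77 − 7.1Q.
Supply slope = (54.5 − 50)/(5 − 2) = 1.5, so P = 47 + 1.5Q.
Competitive equilibrium: 77 − 7.1Q = 47 + 1.5Q → Q* = 3.4884, P* = 52.2326.
Marginal revenue: MR = 77 − 14.2Q. Set MR = MC: 77 − 14.2Q = 47 + 1.5Q → Q_m = 1.9108.
Price P_m = 77 − 7.1·1.9108 = 63.4333; MC(Q_m) = 47 + 1.5·1.9108 = 49.8662.
Competitive Q* = 3.4884, so ΔQ = 1.5776; wedge = 63.4333 − 49.8662 = 13.5671.
Deadweight loss = ½ × 1.5776 × 13.5671 = 10.70.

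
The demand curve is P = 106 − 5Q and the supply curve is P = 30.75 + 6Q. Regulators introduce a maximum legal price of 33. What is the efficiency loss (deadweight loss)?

Competitive equilibrium: 106 − 5Q = 30.75 + 6Q → Q* = 6.8409, P* = 71.7955.
At the ceiling P = 33, quantity supplied = (33 − 30.75)/6 = 0.375.
Willingness to pay at Q' = 0.375: 106 − 5·0.375 = 104.125.
ΔQ = 6.8409 − 0.375 = 6.4659; wedge = 104.125 − 33 = 71.125.
The triangle = ½ × 6.4659 × 71.125 = 229.94.

229.94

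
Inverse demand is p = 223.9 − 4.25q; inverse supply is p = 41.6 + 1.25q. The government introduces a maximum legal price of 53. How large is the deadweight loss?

Competitive equilibrium: 223.9 − 4.25q = 41.6 + 1.25q → q* = 33.1455, p* = 83.0318.
At the ceiling p = 53, quantity supplied = (53 − 41.6)/1.25 = 9.12.
Willingness to pay at q' = 9.12: 223.9 − 4.25·9.12 = 185.14.
Δq = 33.1455 − 9.12 = 24.0255; wedge = 185.14 − 53 = 132.14.
Welfare loss = ½ × 24.0255 × 132.14 = 1587.36.

1587.36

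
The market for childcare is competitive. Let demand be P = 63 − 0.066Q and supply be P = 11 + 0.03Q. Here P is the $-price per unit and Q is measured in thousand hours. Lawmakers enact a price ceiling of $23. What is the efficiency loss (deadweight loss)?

$963.33 thousand

Competitive equilibrium: 63 − 0.066Q = 11 + 0.03Q → Q* = 541.6667, P* = 27.25.
At the ceiling P = 23, quantity supplied = (23 − 11)/0.03 = 400.
Willingness to pay at Q' = 400: 63 − 0.066·400 = 36.6.
ΔQ = 541.6667 − 400 = 141.6667; wedge = 36.6 − 23 = 13.6.
DWL = ½ × 141.6667 × 13.6 = $963.33 thousand.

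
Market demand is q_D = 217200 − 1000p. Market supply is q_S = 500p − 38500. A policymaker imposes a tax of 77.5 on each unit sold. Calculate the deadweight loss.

In inverse form: demand p = 217.2 − 0.001q, supply p = 77 + 0.002q.
Competitive equilibrium: 217.2 − 0.001q = 77 + 0.002q → q* = 46733.3333, p* = 170.4667.
With the tax, the buyer price exceeds the seller price by 77.5: (217.2 − 0.001q) − (77 + 0.002q) = 77.5 → q' = 20900.
Δq = 46733.3333 − 20900 = 25833.3333; the wedge equals the tax, 77.5.
Deadweight loss = ½ × 25833.3333 × 77.5 = 1001041.67.

1001041.67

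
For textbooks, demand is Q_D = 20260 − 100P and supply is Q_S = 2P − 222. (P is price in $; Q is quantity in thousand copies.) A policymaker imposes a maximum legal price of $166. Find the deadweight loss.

In inverse form: demand P = 202.6 − 0.01Q, supply P = 111 + 0.5Q.
Competitive equilibrium: 202.6 − 0.01Q = 111 + 0.5Q → Q* = 179.6078, P* = 200.8039.
At the ceiling P = 166, quantity supplied = (166 − 111)/0.5 = 110.
Willingness to pay at Q' = 110: 202.6 − 0.01·110 = 201.5.
ΔQ = 179.6078 − 110 = 69.6078; wedge = 201.5 − 166 = 35.5.
Deadweight loss = ½ × 69.6078 × 35.5 = $1235.54 thousand.

$1235.54 thousand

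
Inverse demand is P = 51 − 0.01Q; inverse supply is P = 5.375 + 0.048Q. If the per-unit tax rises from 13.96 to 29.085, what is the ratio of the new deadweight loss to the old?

Competitive equilibrium: 51 − 0.01Q = 5.375 + 0.048Q → Q* = 786.6379, P* = 43.1336.
For a per-unit tax t: ΔQ = t/0.058, so DWL = ½·t·(t/0.058) = t²/0.116.
At t = 13.96: DWL = 1680.014. At t = 29.085: DWL = 7292.562.
Ratio = (29.085/13.96)² = 4.341.

4.341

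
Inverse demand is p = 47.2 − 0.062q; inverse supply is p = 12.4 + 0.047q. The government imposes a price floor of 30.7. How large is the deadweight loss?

153.88

Competitive equilibrium: 47.2 − 0.062q = 12.4 + 0.047q → q* = 319.2661, p* = 27.4055.
At the floor p = 30.7, quantity demanded = (47.2 − 30.7)/0.062 = 266.129.
Sellers' marginal cost at q' = 266.129: 12.4 + 0.047·266.129 = 24.9081.
Δq = 319.2661 − 266.129 = 53.1371; wedge = 30.7 − 24.9081 = 5.7919.
DWL = ½ × 53.1371 × 5.7919 = 153.88.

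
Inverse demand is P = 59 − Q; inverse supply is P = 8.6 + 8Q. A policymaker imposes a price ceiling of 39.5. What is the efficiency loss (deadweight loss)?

Competitive equilibrium: 59 − Q = 8.6 + 8Q → Q* = 5.6, P* = 53.4.
At the ceiling P = 39.5, quantity supplied = (39.5 − 8.6)/8 = 3.8625.
Willingness to pay at Q' = 3.8625: 59 − 1·3.8625 = 55.1375.
ΔQ = 5.6 − 3.8625 = 1.7375; wedge = 55.1375 − 39.5 = 15.6375.
DWL = ½ × 1.7375 × 15.6375 = 13.59.

13.59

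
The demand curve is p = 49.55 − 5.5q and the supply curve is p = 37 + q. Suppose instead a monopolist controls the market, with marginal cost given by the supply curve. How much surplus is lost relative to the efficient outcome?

Competitive equilibrium: 49.55 − 5.5q = 37 + q → q* = 1.9308, p* = 38.9308.
Marginal revenue: MR = 49.55 − 11q. Set MR = MC: 49.55 − 11q = 37 + q → q_m = 1.0458.
Price p_m = 49.55 − 5.5·1.0458 = 43.7981; MC(q_m) = 37 + 1·1.0458 = 38.0458.
Competitive q* = 1.9308, so Δq = 0.885; wedge = 43.7981 − 38.0458 = 5.7523.
Welfare loss = ½ × 0.885 × 5.7523 = 2.55.

2.55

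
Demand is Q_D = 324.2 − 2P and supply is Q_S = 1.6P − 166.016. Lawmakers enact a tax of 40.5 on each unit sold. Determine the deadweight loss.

729

In inverse form: demand P = 162.1 − 0.5Q, supply P = 103.76 + 0.625Q.
Competitive equilibrium: 162.1 − 0.5Q = 103.76 + 0.625Q → Q* = 51.8578, P* = 136.1711.
With the tax, the buyer price exceeds the seller price by 40.5: (162.1 − 0.5Q) − (103.76 + 0.625Q) = 40.5 → Q' = 15.8578.
ΔQ = 51.8578 − 15.8578 = 36; the wedge equals the tax, 40.5.
Deadweight loss = ½ × 36 × 40.5 = 729.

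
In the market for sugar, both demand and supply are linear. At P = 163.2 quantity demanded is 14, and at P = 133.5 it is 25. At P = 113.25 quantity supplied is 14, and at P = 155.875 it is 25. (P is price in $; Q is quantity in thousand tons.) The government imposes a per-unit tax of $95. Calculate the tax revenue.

Demand slope = (133.5 − 163.2)/(25 − 14) = −2.7, so P = 201 − 2.7Q.
Supply slope = (155.875 − 113.25)/(25 − 14) = 3.875, so P = 59 + 3.875Q.
Competitive equilibrium: 201 − 2.7Q = 59 + 3.875Q → Q* = 21.597, P* = 142.6882.
With the tax, the buyer price exceeds the seller price by 95: (201 − 2.7Q) − (59 + 3.875Q) = 95 → Q' = 7.1483.
Tax revenue = 95 × 7.1483 = $679.09 thousand.

$679.09 thousand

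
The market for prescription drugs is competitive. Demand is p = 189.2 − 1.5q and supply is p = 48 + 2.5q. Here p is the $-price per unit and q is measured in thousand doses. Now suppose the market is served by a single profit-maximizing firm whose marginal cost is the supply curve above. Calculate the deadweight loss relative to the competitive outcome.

Competitive equilibrium: 189.2 − 1.5q = 48 + 2.5q → q* = 35.3, p* = 136.25.
Marginal revenue: MR = 189.2 − 3q. Set MR = MC: 189.2 − 3q = 48 + 2.5q → q_m = 25.6727.
Price p_m = 189.2 − 1.5·25.6727 = 150.691; MC(q_m) = 48 + 2.5·25.6727 = 112.1818.
Competitive q* = 35.3, so Δq = 9.6273; wedge = 150.691 − 112.1818 = 38.5092.
The triangle = ½ × 9.6273 × 38.5092 = $185.37 thousand.

$185.37 thousand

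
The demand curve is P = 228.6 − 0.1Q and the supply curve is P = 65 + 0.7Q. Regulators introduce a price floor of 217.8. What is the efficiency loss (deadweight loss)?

3724.90

Competitive equilibrium: 228.6 − 0.1Q = 65 + 0.7Q → Q* = 204.5, P* = 208.15.
At the floor P = 217.8, quantity demanded = (228.6 − 217.8)/0.1 = 108.
Sellers' marginal cost at Q' = 108: 65 + 0.7·108 = 140.6.
ΔQ = 204.5 − 108 = 96.5; wedge = 217.8 − 140.6 = 77.2.
Welfare loss = ½ × 96.5 × 77.2 = 3724.90.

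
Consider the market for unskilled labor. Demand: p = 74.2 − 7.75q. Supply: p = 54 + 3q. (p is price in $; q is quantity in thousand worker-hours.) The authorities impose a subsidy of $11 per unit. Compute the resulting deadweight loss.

Competitive equilibrium: 74.2 − 7.75q = 54 + 3q → q* = 1.8791, p* = 59.6372.
The subsidy lowers effective supply by 11: p = 43 + 3q.
New quantity: 74.2 − 7.75q = 43 + 3q → q' = 2.9023.
Overproduction Δq = 2.9023 − 1.8791 = 1.0232; wedge = subsidy = 11.
The triangle = ½ × 1.0232 × 11 = $5.63 thousand.

$5.63 thousand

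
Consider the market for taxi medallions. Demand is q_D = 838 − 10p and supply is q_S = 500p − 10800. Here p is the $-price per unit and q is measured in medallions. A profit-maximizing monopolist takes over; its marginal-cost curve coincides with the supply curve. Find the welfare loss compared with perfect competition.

In inverse form: demand p = 83.8 − 0.1q, supply p = 21.6 + 0.002q.
Competitive equilibrium: 83.8 − 0.1q = 21.6 + 0.002q → q* = 609.80392, p* = 22.81961.
Marginal revenue: MR = 83.8 − 0.2q. Set MR = MC: 83.8 − 0.2q = 21.6 + 0.002q → q_m = 307.92079.
Price p_m = 83.8 − 0.1·307.92079 = 53.00792; MC(q_m) = 21.6 + 0.002·307.92079 = 22.21584.
Competitive q* = 609.80392, so Δq = 301.88313; wedge = 53.00792 − 22.21584 = 30.79208.
The triangle = ½ × 301.88313 × 30.79208 = $4647.80.

$4647.80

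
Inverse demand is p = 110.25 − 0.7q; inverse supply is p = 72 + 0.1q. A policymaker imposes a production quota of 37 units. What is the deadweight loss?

Competitive equilibrium: 110.25 − 0.7q = 72 + 0.1q → q* = 47.8125, p* = 76.7813.
At q = 37: demand price = 110.25 − 0.7·37 = 84.35; supply price = 72 + 0.1·37 = 75.7.
Δq = 47.8125 − 37 = 10.8125; wedge = 84.35 − 75.7 = 8.65.
The triangle = ½ × 10.8125 × 8.65 = 46.76.

46.76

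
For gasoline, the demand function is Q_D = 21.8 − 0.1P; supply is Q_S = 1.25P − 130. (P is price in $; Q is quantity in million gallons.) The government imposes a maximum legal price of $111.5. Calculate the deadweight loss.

$7.53 million

In inverse form: demand P = 218 − 10Q, supply P = 104 + 0.8Q.
Competitive equilibrium: 218 − 10Q = 104 + 0.8Q → Q* = 10.5556, P* = 112.4444.
At the ceiling P = 111.5, quantity supplied = (111.5 − 104)/0.8 = 9.375.
Willingness to pay at Q' = 9.375: 218 − 10·9.375 = 124.25.
ΔQ = 10.5556 − 9.375 = 1.1806; wedge = 124.25 − 111.5 = 12.75.
Welfare loss = ½ × 1.1806 × 12.75 = $7.53 million.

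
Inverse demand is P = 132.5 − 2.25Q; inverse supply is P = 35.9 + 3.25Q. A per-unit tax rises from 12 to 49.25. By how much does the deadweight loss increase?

Competitive equilibrium: 132.5 − 2.25Q = 35.9 + 3.25Q → Q* = 17.5636, P* = 92.9818.
For a per-unit tax t: ΔQ = t/5.5, so DWL = ½·t·(t/5.5) = t²/11.
At t = 12: DWL = 13.0909. At t = 49.25: DWL = 220.5057.
Increase = 220.5057 − 13.0909 = 207.41.

207.41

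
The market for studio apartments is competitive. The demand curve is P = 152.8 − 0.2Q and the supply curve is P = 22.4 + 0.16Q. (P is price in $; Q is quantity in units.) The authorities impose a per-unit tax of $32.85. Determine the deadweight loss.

$1498.78

Competitive equilibrium: 152.8 − 0.2Q = 22.4 + 0.16Q → Q* = 362.2222, P* = 80.3556.
With the tax, the buyer price exceeds the seller price by 32.85: (152.8 − 0.2Q) − (22.4 + 0.16Q) = 32.85 → Q' = 270.9722.
ΔQ = 362.2222 − 270.9722 = 91.25; the wedge equals the tax, 32.85.
DWL = ½ × 91.25 × 32.85 = $1498.78.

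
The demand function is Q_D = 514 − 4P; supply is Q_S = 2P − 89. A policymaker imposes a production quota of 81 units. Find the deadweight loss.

360.375

In inverse form: demand P = 128.5 − 0.25Q, supply P = 44.5 + 0.5Q.
Competitive equilibrium: 128.5 − 0.25Q = 44.5 + 0.5Q → Q* = 112, P* = 100.5.
At Q = 81: demand price = 128.5 − 0.25·81 = 108.25; supply price = 44.5 + 0.5·81 = 85.
ΔQ = 112 − 81 = 31; wedge = 108.25 − 85 = 23.25.
DWL = ½ × 31 × 23.25 = 360.375.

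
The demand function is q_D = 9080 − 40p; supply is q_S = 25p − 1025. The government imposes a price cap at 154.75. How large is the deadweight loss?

10.28

In inverse form: demand p = 227 − 0.025q, supply p = 41 + 0.04q.
Competitive equilibrium: 227 − 0.025q = 41 + 0.04q → q* = 2861.5385, p* = 155.4615.
At the ceiling p = 154.75, quantity supplied = (154.75 − 41)/0.04 = 2843.75.
Willingness to pay at q' = 2843.75: 227 − 0.025·2843.75 = 155.9063.
Δq = 2861.5385 − 2843.75 = 17.7885; wedge = 155.9063 − 154.75 = 1.1563.
Deadweight loss = ½ × 17.7885 × 1.1563 = 10.28.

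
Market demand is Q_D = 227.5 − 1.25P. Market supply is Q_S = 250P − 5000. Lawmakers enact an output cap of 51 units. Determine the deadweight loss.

In inverse form: demand P = 182 − 0.8Q, supply P = 20 + 0.004Q.
Competitive equilibrium: 182 − 0.8Q = 20 + 0.004Q → Q* = 201.4925, P* = 20.806.
At Q = 51: demand price = 182 − 0.8·51 = 141.2; supply price = 20 + 0.004·51 = 20.204.
ΔQ = 201.4925 − 51 = 150.4925; wedge = 141.2 − 20.204 = 120.996.
The triangle = ½ × 150.4925 × 120.996 = 9104.50.

9104.50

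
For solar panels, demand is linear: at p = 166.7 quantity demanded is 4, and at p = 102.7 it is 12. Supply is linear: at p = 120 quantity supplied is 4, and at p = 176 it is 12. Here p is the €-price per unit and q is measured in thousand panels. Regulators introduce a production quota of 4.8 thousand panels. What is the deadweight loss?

€40.14 thousand

Demand slope = (102.7 − 166.7)/(12 − 4) = −8, so p = 198.7 − 8q.
Supply slope = (176 − 120)/(12 − 4) = 7, so p = 92 + 7q.
Competitive equilibrium: 198.7 − 8q = 92 + 7q → q* = 7.1133, p* = 141.7933.
At q = 4.8: demand price = 198.7 − 8·4.8 = 160.3; supply price = 92 + 7·4.8 = 125.6.
Δq = 7.1133 − 4.8 = 2.3133; wedge = 160.3 − 125.6 = 34.7.
Deadweight loss = ½ × 2.3133 × 34.7 = €40.14 thousand.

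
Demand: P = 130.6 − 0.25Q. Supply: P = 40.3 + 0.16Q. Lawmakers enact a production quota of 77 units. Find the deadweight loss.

4206.36

Competitive equilibrium: 130.6 − 0.25Q = 40.3 + 0.16Q → Q* = 220.2439, P* = 75.539.
At Q = 77: demand price = 130.6 − 0.25·77 = 111.35; supply price = 40.3 + 0.16·77 = 52.62.
ΔQ = 220.2439 − 77 = 143.2439; wedge = 111.35 − 52.62 = 58.73.
Deadweight loss = ½ × 143.2439 × 58.73 = 4206.36.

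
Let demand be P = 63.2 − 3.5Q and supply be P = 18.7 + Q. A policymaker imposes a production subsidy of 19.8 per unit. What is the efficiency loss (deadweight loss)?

Competitive equilibrium: 63.2 − 3.5Q = 18.7 + Q → Q* = 9.8889, P* = 28.5889.
The subsidy lowers effective supply by 19.8: P = Q − 1.1.
New quantity: 63.2 − 3.5Q = Q − 1.1 → Q' = 14.2889.
Overproduction ΔQ = 14.2889 − 9.8889 = 4.4; wedge = subsidy = 19.8.
Deadweight loss = ½ × 4.4 × 19.8 = 43.56.

43.56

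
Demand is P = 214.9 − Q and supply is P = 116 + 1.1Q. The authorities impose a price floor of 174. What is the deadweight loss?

Competitive equilibrium: 214.9 − Q = 116 + 1.1Q → Q* = 47.0952, P* = 167.8048.
At the floor P = 174, quantity demanded = (214.9 − 174)/1 = 40.9.
Sellers' marginal cost at Q' = 40.9: 116 + 1.1·40.9 = 160.99.
ΔQ = 47.0952 − 40.9 = 6.1952; wedge = 174 − 160.99 = 13.01.
DWL = ½ × 6.1952 × 13.01 = 40.30.

40.30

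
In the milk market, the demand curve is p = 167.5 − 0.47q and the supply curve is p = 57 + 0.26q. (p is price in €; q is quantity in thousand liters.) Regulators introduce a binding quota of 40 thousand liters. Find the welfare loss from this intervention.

Competitive equilibrium: 167.5 − 0.47q = 57 + 0.26q → q* = 151.36986, p* = 96.35616.
At q = 40: demand price = 167.5 − 0.47·40 = 148.7; supply price = 57 + 0.26·40 = 67.4.
Δq = 151.36986 − 40 = 111.36986; wedge = 148.7 − 67.4 = 81.3.
DWL = ½ × 111.36986 × 81.3 = €4527.18 thousand.

€4527.18 thousand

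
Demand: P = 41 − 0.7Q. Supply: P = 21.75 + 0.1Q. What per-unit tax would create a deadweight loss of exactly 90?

Competitive equilibrium: 41 − 0.7Q = 21.75 + 0.1Q → Q* = 24.0625, P* = 24.1563.
A tax t gives ΔQ = t/0.8 and wedge t, so DWL = t²/1.6.
t²/1.6 = 90 → t² = 144 → t = 12.

12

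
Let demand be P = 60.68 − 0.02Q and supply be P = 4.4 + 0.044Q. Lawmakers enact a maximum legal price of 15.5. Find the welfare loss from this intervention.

Competitive equilibrium: 60.68 − 0.02Q = 4.4 + 0.044Q → Q* = 879.375, P* = 43.0925.
At the ceiling P = 15.5, quantity supplied = (15.5 − 4.4)/0.044 = 252.27273.
Willingness to pay at Q' = 252.27273: 60.68 − 0.02·252.27273 = 55.63455.
ΔQ = 879.375 − 252.27273 = 627.10227; wedge = 55.63455 − 15.5 = 40.13455.
The triangle = ½ × 627.10227 × 40.13455 = 12584.23.

12584.23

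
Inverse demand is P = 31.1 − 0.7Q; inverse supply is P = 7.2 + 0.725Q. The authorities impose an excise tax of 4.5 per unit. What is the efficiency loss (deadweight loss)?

7.11

Competitive equilibrium: 31.1 − 0.7Q = 7.2 + 0.725Q → Q* = 16.7719, P* = 19.3596.
With the tax, the buyer price exceeds the seller price by 4.5: (31.1 − 0.7Q) − (7.2 + 0.725Q) = 4.5 → Q' = 13.614.
ΔQ = 16.7719 − 13.614 = 3.1579; the wedge equals the tax, 4.5.
Deadweight loss = ½ × 3.1579 × 4.5 = 7.11.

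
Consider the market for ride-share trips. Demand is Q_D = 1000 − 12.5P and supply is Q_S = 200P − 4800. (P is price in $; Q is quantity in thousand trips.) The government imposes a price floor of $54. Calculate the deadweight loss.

In inverse form: demand P = 80 − 0.08Q, supply P = 24 + 0.005Q.
Competitive equilibrium: 80 − 0.08Q = 24 + 0.005Q → Q* = 658.8235, P* = 27.2941.
At the floor P = 54, quantity demanded = (80 − 54)/0.08 = 325.
Sellers' marginal cost at Q' = 325: 24 + 0.005·325 = 25.625.
ΔQ = 658.8235 − 325 = 333.8235; wedge = 54 − 25.625 = 28.375.
Deadweight loss = ½ × 333.8235 × 28.375 = $4736.12 thousand.

$4736.12 thousand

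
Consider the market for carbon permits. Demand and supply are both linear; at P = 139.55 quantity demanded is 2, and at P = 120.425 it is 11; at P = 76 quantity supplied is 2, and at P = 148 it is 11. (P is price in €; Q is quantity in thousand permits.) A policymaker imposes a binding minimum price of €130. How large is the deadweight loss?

€16.08 thousand

Demand slope = (120.425 − 139.55)/(11 − 2) = −2.125, so P = 143.8 − 2.125Q.
Supply slope = (148 − 76)/(11 − 2) = 8, so P = 60 + 8Q.
Competitive equilibrium: 143.8 − 2.125Q = 60 + 8Q → Q* = 8.2765, P* = 126.2123.
At the floor P = 130, quantity demanded = (143.8 − 130)/2.125 = 6.4941.
Sellers' marginal cost at Q' = 6.4941: 60 + 8·6.4941 = 111.9528.
ΔQ = 8.2765 − 6.4941 = 1.7824; wedge = 130 − 111.9528 = 18.0472.
DWL = ½ × 1.7824 × 18.0472 = €16.08 thousand.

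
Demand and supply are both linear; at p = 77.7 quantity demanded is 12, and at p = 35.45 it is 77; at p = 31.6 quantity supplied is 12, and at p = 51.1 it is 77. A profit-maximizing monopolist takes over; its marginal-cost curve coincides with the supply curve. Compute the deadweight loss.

287.19

Demand slope = (35.45 − 77.7)/(77 − 12) = −0.65, so p = 85.5 − 0.65q.
Supply slope = (51.1 − 31.6)/(77 − 12) = 0.3, so p = 28 + 0.3q.
Competitive equilibrium: 85.5 − 0.65q = 28 + 0.3q → q* = 60.5263, p* = 46.1579.
Marginal revenue: MR = 85.5 − 1.3q. Set MR = MC: 85.5 − 1.3q = 28 + 0.3q → q_m = 35.9375.
Price p_m = 85.5 − 0.65·35.9375 = 62.1406; MC(q_m) = 28 + 0.3·35.9375 = 38.7813.
Competitive q* = 60.5263, so Δq = 24.5888; wedge = 62.1406 − 38.7813 = 23.3593.
Deadweight loss = ½ × 24.5888 × 23.3593 = 287.19.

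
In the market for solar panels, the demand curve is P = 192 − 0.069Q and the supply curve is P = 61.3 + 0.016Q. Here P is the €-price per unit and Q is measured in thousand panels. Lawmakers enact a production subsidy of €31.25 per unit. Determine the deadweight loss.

€5744.49 thousand

Competitive equilibrium: 192 − 0.069Q = 61.3 + 0.016Q → Q* = 1537.64706, P* = 85.90235.
The subsidy lowers effective supply by 31.25: P = 30.05 + 0.016Q.
New quantity: 192 − 0.069Q = 30.05 + 0.016Q → Q' = 1905.29412.
Overproduction ΔQ = 1905.29412 − 1537.64706 = 367.64706; wedge = subsidy = 31.25.
Welfare loss = ½ × 367.64706 × 31.25 = €5744.49 thousand.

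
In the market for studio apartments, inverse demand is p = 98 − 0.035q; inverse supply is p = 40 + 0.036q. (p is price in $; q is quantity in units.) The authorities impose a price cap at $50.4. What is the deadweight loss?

$9897.30

Competitive equilibrium: 98 − 0.035q = 40 + 0.036q → q* = 816.9014, p* = 69.4085.
At the ceiling p = 50.4, quantity supplied = (50.4 − 40)/0.036 = 288.8889.
Willingness to pay at q' = 288.8889: 98 − 0.035·288.8889 = 87.8889.
Δq = 816.9014 − 288.8889 = 528.0125; wedge = 87.8889 − 50.4 = 37.4889.
Welfare loss = ½ × 528.0125 × 37.4889 = $9897.30.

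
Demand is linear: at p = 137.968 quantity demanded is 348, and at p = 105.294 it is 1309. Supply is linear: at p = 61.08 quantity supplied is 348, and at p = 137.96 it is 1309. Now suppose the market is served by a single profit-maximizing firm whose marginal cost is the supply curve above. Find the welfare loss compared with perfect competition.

Demand slope = (105.294 − 137.968)/(1309 − 348) = −0.034, so p = 149.8 − 0.034q.
Supply slope = (137.96 − 61.08)/(1309 − 348) = 0.08, so p = 33.24 + 0.08q.
Competitive equilibrium: 149.8 − 0.034q = 33.24 + 0.08q → q* = 1022.4561, p* = 115.0365.
Marginal revenue: MR = 149.8 − 0.068q. Set MR = MC: 149.8 − 0.068q = 33.24 + 0.08q → q_m = 787.5676.
Price p_m = 149.8 − 0.034·787.5676 = 123.0227; MC(q_m) = 33.24 + 0.08·787.5676 = 96.2454.
Competitive q* = 1022.4561, so Δq = 234.8885; wedge = 123.0227 − 96.2454 = 26.7773.
DWL = ½ × 234.8885 × 26.7773 = 3144.84.

3144.84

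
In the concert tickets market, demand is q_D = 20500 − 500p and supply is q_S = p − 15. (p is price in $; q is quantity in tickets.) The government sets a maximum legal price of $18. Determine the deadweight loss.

In inverse form: demand p = 41 − 0.002q, supply p = 15 + q.
Competitive equilibrium: 41 − 0.002q = 15 + q → q* = 25.9481, p* = 40.9481.
At the ceiling p = 18, quantity supplied = (18 − 15)/1 = 3.
Willingness to pay at q' = 3: 41 − 0.002·3 = 40.994.
Δq = 25.9481 − 3 = 22.9481; wedge = 40.994 − 18 = 22.994.
DWL = ½ × 22.9481 × 22.994 = $263.83.

$263.83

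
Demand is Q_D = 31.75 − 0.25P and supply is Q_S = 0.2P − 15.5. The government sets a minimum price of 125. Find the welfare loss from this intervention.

In inverse form: demand P = 127 − 4Q, supply P = 77.5 + 5Q.
Competitive equilibrium: 127 − 4Q = 77.5 + 5Q → Q* = 5.5, P* = 105.
At the floor P = 125, quantity demanded = (127 − 125)/4 = 0.5.
Sellers' marginal cost at Q' = 0.5: 77.5 + 5·0.5 = 80.
ΔQ = 5.5 − 0.5 = 5; wedge = 125 − 80 = 45.
Deadweight loss = ½ × 5 × 45 = 112.50.

112.50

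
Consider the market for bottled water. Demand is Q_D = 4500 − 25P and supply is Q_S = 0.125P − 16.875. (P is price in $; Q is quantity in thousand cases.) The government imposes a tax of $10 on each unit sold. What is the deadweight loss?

In inverse form: demand P = 180 − 0.04Q, supply P = 135 + 8Q.
Competitive equilibrium: 180 − 0.04Q = 135 + 8Q → Q* = 5.597, P* = 179.7761.
With the tax, the buyer price exceeds the seller price by 10: (180 − 0.04Q) − (135 + 8Q) = 10 → Q' = 4.3532.
ΔQ = 5.597 − 4.3532 = 1.2438; the wedge equals the tax, 10.
Deadweight loss = ½ × 1.2438 × 10 = $6.22 thousand.

$6.22 thousand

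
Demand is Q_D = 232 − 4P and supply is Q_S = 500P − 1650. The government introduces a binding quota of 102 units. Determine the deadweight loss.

1668.19

In inverse form: demand P = 58 − 0.25Q, supply P = 3.3 + 0.002Q.
Competitive equilibrium: 58 − 0.25Q = 3.3 + 0.002Q → Q* = 217.0635, P* = 3.7341.
At Q = 102: demand price = 58 − 0.25·102 = 32.5; supply price = 3.3 + 0.002·102 = 3.504.
ΔQ = 217.0635 − 102 = 115.0635; wedge = 32.5 − 3.504 = 28.996.
DWL = ½ × 115.0635 × 28.996 = 1668.19.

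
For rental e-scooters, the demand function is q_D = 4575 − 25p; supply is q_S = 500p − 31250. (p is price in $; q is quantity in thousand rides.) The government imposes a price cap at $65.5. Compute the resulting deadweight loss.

In inverse form: demand p = 183 − 0.04q, supply p = 62.5 + 0.002q.
Competitive equilibrium: 183 − 0.04q = 62.5 + 0.002q → q* = 2869.0476, p* = 68.2381.
At the ceiling p = 65.5, quantity supplied = (65.5 − 62.5)/0.002 = 1500.
Willingness to pay at q' = 1500: 183 − 0.04·1500 = 123.
Δq = 2869.0476 − 1500 = 1369.0476; wedge = 123 − 65.5 = 57.5.
Deadweight loss = ½ × 1369.0476 × 57.5 = $39360.12 thousand.

$39360.12 thousand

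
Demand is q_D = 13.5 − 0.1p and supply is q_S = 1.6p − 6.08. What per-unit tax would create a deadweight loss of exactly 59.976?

35.7

In inverse form: demand p = 135 − 10q, supply p = 3.8 + 0.625q.
Competitive equilibrium: 135 − 10q = 3.8 + 0.625q → q* = 12.3482, p* = 11.5176.
A tax t gives Δq = t/10.625 and wedge t, so DWL = t²/21.25.
t²/21.25 = 59.976 → t² = 1274.49 → t = 35.7.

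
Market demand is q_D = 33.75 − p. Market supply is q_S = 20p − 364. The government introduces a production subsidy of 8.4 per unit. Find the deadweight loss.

In inverse form: demand p = 33.75 − q, supply p = 18.2 + 0.05q.
Competitive equilibrium: 33.75 − q = 18.2 + 0.05q → q* = 14.8095, p* = 18.9405.
The subsidy lowers effective supply by 8.4: p = 9.8 + 0.05q.
New quantity: 33.75 − q = 9.8 + 0.05q → q' = 22.8095.
Overproduction Δq = 22.8095 − 14.8095 = 8; wedge = subsidy = 8.4.
Welfare loss = ½ × 8 × 8.4 = 33.60.

33.60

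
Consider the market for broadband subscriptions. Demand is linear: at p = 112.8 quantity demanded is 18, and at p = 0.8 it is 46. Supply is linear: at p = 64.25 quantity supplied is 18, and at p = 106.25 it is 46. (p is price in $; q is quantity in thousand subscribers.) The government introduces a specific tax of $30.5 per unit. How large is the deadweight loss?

Demand slope = (0.8 − 112.8)/(46 − 18) = −4, so p = 184.8 − 4q.
Supply slope = (106.25 − 64.25)/(46 − 18) = 1.5, so p = 37.25 + 1.5q.
Competitive equilibrium: 184.8 − 4q = 37.25 + 1.5q → q* = 26.8273, p* = 77.4909.
With the tax, the buyer price exceeds the seller price by 30.5: (184.8 − 4q) − (37.25 + 1.5q) = 30.5 → q' = 21.2818.
Δq = 26.8273 − 21.2818 = 5.5455; the wedge equals the tax, 30.5.
The triangle = ½ × 5.5455 × 30.5 = $84.57 thousand.

$84.57 thousand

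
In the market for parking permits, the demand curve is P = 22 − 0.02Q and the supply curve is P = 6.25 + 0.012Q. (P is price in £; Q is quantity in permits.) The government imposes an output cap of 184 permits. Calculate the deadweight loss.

Competitive equilibrium: 22 − 0.02Q = 6.25 + 0.012Q → Q* = 492.1875, P* = 12.1563.
At Q = 184: demand price = 22 − 0.02·184 = 18.32; supply price = 6.25 + 0.012·184 = 8.458.
ΔQ = 492.1875 − 184 = 308.1875; wedge = 18.32 − 8.458 = 9.862.
Deadweight loss = ½ × 308.1875 × 9.862 = £1519.67.

£1519.67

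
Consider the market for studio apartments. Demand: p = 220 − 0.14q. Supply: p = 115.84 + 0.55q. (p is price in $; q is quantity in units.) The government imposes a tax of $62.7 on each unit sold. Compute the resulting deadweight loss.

Competitive equilibrium: 220 − 0.14q = 115.84 + 0.55q → q* = 150.9565, p* = 198.8661.
With the tax, the buyer price exceeds the seller price by 62.7: (220 − 0.14q) − (115.84 + 0.55q) = 62.7 → q' = 60.087.
Δq = 150.9565 − 60.087 = 90.8695; the wedge equals the tax, 62.7.
Welfare loss = ½ × 90.8695 × 62.7 = $2848.76.

$2848.76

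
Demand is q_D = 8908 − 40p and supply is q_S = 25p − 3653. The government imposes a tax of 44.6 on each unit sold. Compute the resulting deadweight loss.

In inverse form: demand p = 222.7 − 0.025q, supply p = 146.12 + 0.04q.
Competitive equilibrium: 222.7 − 0.025q = 146.12 + 0.04q → q* = 1178.1538, p* = 193.2462.
With the tax, the buyer price exceeds the seller price by 44.6: (222.7 − 0.025q) − (146.12 + 0.04q) = 44.6 → q' = 492.
Δq = 1178.1538 − 492 = 686.1538; the wedge equals the tax, 44.6.
The triangle = ½ × 686.1538 × 44.6 = 15301.23.

15301.23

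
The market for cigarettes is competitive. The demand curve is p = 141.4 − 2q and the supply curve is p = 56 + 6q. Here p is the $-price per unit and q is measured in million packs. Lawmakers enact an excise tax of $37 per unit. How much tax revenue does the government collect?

$223.85 million

Competitive equilibrium: 141.4 − 2q = 56 + 6q → q* = 10.675, p* = 120.05.
With the tax, the buyer price exceeds the seller price by 37: (141.4 − 2q) − (56 + 6q) = 37 → q' = 6.05.
Tax revenue = 37 × 6.05 = $223.85 million.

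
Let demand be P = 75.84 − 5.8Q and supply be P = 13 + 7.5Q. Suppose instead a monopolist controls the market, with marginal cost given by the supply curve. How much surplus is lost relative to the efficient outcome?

Competitive equilibrium: 75.84 − 5.8Q = 13 + 7.5Q → Q* = 4.7248, P* = 48.4361.
Marginal revenue: MR = 75.84 − 11.6Q. Set MR = MC: 75.84 − 11.6Q = 13 + 7.5Q → Q_m = 3.2901.
Price P_m = 75.84 − 5.8·3.2901 = 56.7574; MC(Q_m) = 13 + 7.5·3.2901 = 37.6758.
Competitive Q* = 4.7248, so ΔQ = 1.4347; wedge = 56.7574 − 37.6758 = 19.0816.
Welfare loss = ½ × 1.4347 × 19.0816 = 13.69.

13.69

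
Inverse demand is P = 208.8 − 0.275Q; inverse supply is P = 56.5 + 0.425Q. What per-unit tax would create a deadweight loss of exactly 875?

Competitive equilibrium: 208.8 − 0.275Q = 56.5 + 0.425Q → Q* = 217.5714, P* = 148.9679.
A tax t gives ΔQ = t/0.7 and wedge t, so DWL = t²/1.4.
t²/1.4 = 875 → t² = 1225 → t = 35.

35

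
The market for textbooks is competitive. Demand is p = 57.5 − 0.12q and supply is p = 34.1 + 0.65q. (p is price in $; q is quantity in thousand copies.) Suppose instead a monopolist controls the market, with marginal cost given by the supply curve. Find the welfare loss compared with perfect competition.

$6.46 thousand

Competitive equilibrium: 57.5 − 0.12q = 34.1 + 0.65q → q* = 30.3896, p* = 53.8532.
Marginal revenue: MR = 57.5 − 0.24q. Set MR = MC: 57.5 − 0.24q = 34.1 + 0.65q → q_m = 26.2921.
Price p_m = 57.5 − 0.12·26.2921 = 54.3449; MC(q_m) = 34.1 + 0.65·26.2921 = 51.1899.
Competitive q* = 30.3896, so Δq = 4.0975; wedge = 54.3449 − 51.1899 = 3.155.
Welfare loss = ½ × 4.0975 × 3.155 = $6.46 thousand.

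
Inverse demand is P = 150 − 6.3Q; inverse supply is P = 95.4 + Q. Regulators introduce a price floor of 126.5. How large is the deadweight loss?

Competitive equilibrium: 150 − 6.3Q = 95.4 + Q → Q* = 7.4795, P* = 102.8795.
At the floor P = 126.5, quantity demanded = (150 − 126.5)/6.3 = 3.7302.
Sellers' marginal cost at Q' = 3.7302: 95.4 + 1·3.7302 = 99.1302.
ΔQ = 7.4795 − 3.7302 = 3.7493; wedge = 126.5 − 99.1302 = 27.3698.
DWL = ½ × 3.7493 × 27.3698 = 51.31.

51.31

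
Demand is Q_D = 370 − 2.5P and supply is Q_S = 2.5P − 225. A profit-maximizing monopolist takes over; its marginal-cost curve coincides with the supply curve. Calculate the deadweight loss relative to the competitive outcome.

In inverse form: demand P = 148 − 0.4Q, supply P = 90 + 0.4Q.
Competitive equilibrium: 148 − 0.4Q = 90 + 0.4Q → Q* = 72.5, P* = 119.
Marginal revenue: MR = 148 − 0.8Q. Set MR = MC: 148 − 0.8Q = 90 + 0.4Q → Q_m = 48.3333.
Price P_m = 148 − 0.4·48.3333 = 128.6667; MC(Q_m) = 90 + 0.4·48.3333 = 109.3333.
Competitive Q* = 72.5, so ΔQ = 24.1667; wedge = 128.6667 − 109.3333 = 19.3334.
The triangle = ½ × 24.1667 × 19.3334 = 233.61.

233.61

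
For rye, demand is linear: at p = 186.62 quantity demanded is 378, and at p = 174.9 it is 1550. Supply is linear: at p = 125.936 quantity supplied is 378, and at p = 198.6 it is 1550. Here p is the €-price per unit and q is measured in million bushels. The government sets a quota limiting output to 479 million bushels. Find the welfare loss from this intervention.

€19811.401 million

Demand slope = (174.9 − 186.62)/(1550 − 378) = −0.01, so p = 190.4 − 0.01q.
Supply slope = (198.6 − 125.936)/(1550 − 378) = 0.062, so p = 102.5 + 0.062q.
Competitive equilibrium: 190.4 − 0.01q = 102.5 + 0.062q → q* = 1220.83333, p* = 178.19167.
At q = 479: demand price = 190.4 − 0.01·479 = 185.61; supply price = 102.5 + 0.062·479 = 132.198.
Δq = 1220.83333 − 479 = 741.83333; wedge = 185.61 − 132.198 = 53.412.
DWL = ½ × 741.83333 × 53.412 = €19811.401 million.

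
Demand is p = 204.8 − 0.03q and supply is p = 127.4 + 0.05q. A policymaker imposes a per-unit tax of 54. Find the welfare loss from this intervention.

Competitive equilibrium: 204.8 − 0.03q = 127.4 + 0.05q → q* = 967.5, p* = 175.775.
With the tax, the buyer price exceeds the seller price by 54: (204.8 − 0.03q) − (127.4 + 0.05q) = 54 → q' = 292.5.
Δq = 967.5 − 292.5 = 675; the wedge equals the tax, 54.
Welfare loss = ½ × 675 × 54 = 18225.

18225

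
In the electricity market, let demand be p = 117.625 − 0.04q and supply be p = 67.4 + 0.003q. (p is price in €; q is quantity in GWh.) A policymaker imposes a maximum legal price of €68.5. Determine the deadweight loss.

€13806.71

Competitive equilibrium: 117.625 − 0.04q = 67.4 + 0.003q → q* = 1168.023256, p* = 70.90407.
At the ceiling p = 68.5, quantity supplied = (68.5 − 67.4)/0.003 = 366.666667.
Willingness to pay at q' = 366.666667: 117.625 − 0.04·366.666667 = 102.958333.
Δq = 1168.023256 − 366.666667 = 801.356589; wedge = 102.958333 − 68.5 = 34.458333.
DWL = ½ × 801.356589 × 34.458333 = €13806.71.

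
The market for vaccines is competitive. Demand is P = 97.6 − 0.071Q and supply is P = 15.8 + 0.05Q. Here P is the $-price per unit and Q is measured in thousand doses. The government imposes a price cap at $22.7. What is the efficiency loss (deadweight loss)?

$17513.51 thousand

Competitive equilibrium: 97.6 − 0.071Q = 15.8 + 0.05Q → Q* = 676.03306, P* = 49.60165.
At the ceiling P = 22.7, quantity supplied = (22.7 − 15.8)/0.05 = 138.
Willingness to pay at Q' = 138: 97.6 − 0.071·138 = 87.802.
ΔQ = 676.03306 − 138 = 538.03306; wedge = 87.802 − 22.7 = 65.102.
Deadweight loss = ½ × 538.03306 × 65.102 = $17513.51 thousand.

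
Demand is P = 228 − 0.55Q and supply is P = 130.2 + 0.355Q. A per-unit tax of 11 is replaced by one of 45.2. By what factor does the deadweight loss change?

Competitive equilibrium: 228 − 0.55Q = 130.2 + 0.355Q → Q* = 108.0663, P* = 168.5635.
For a per-unit tax t: ΔQ = t/0.905, so DWL = ½·t·(t/0.905) = t²/1.81.
At t = 11: DWL = 66.851. At t = 45.2: DWL = 1128.751.
Ratio = (45.2/11)² = 16.885.

16.885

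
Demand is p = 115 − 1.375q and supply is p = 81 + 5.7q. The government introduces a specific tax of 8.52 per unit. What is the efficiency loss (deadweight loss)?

Competitive equilibrium: 115 − 1.375q = 81 + 5.7q → q* = 4.8057, p* = 108.3922.
With the tax, the buyer price exceeds the seller price by 8.52: (115 − 1.375q) − (81 + 5.7q) = 8.52 → q' = 3.6014.
Δq = 4.8057 − 3.6014 = 1.2043; the wedge equals the tax, 8.52.
Deadweight loss = ½ × 1.2043 × 8.52 = 5.13.

5.13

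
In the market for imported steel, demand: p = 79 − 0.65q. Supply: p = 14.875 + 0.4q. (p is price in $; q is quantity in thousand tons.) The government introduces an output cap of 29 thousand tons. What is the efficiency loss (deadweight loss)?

$540 thousand

Competitive equilibrium: 79 − 0.65q = 14.875 + 0.4q → q* = 61.0714, p* = 39.3036.
At q = 29: demand price = 79 − 0.65·29 = 60.15; supply price = 14.875 + 0.4·29 = 26.475.
Δq = 61.0714 − 29 = 32.0714; wedge = 60.15 − 26.475 = 33.675.
DWL = ½ × 32.0714 × 33.675 = $540 thousand.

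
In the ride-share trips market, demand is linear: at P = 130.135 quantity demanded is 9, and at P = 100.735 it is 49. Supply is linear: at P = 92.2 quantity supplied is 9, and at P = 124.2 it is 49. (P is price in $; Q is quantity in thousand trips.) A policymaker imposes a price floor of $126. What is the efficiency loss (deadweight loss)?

$279.63 thousand

Demand slope = (100.735 − 130.135)/(49 − 9) = −0.735, so P = 136.75 − 0.735Q.
Supply slope = (124.2 − 92.2)/(49 − 9) = 0.8, so P = 85 + 0.8Q.
Competitive equilibrium: 136.75 − 0.735Q = 85 + 0.8Q → Q* = 33.7134, P* = 111.9707.
At the floor P = 126, quantity demanded = (136.75 − 126)/0.735 = 14.6259.
Sellers' marginal cost at Q' = 14.6259: 85 + 0.8·14.6259 = 96.7007.
ΔQ = 33.7134 − 14.6259 = 19.0875; wedge = 126 − 96.7007 = 29.2993.
Welfare loss = ½ × 19.0875 × 29.2993 = $279.63 thousand.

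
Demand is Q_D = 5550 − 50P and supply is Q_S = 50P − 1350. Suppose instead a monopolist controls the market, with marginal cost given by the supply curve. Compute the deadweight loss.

In inverse form: demand P = 111 − 0.02Q, supply P = 27 + 0.02Q.
Competitive equilibrium: 111 − 0.02Q = 27 + 0.02Q → Q* = 2100, P* = 69.
Marginal revenue: MR = 111 − 0.04Q. Set MR = MC: 111 − 0.04Q = 27 + 0.02Q → Q_m = 1400.
Price P_m = 111 − 0.02·1400 = 83; MC(Q_m) = 27 + 0.02·1400 = 55.
Competitive Q* = 2100, so ΔQ = 700; wedge = 83 − 55 = 28.
Deadweight loss = ½ × 700 × 28 = 9800.

9800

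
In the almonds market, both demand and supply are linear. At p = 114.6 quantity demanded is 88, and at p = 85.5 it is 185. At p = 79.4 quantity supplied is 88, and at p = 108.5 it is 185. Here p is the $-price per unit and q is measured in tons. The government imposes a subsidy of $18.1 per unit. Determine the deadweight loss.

$273.01

Demand slope = (85.5 − 114.6)/(185 − 88) = −0.3, so p = 141 − 0.3q.
Supply slope = (108.5 − 79.4)/(185 − 88) = 0.3, so p = 53 + 0.3q.
Competitive equilibrium: 141 − 0.3q = 53 + 0.3q → q* = 146.6667, p* = 97.
The subsidy lowers effective supply by 18.1: p = 34.9 + 0.3q.
New quantity: 141 − 0.3q = 34.9 + 0.3q → q' = 176.8333.
Overproduction Δq = 176.8333 − 146.6667 = 30.1666; wedge = subsidy = 18.1.
Deadweight loss = ½ × 30.1666 × 18.1 = $273.01.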